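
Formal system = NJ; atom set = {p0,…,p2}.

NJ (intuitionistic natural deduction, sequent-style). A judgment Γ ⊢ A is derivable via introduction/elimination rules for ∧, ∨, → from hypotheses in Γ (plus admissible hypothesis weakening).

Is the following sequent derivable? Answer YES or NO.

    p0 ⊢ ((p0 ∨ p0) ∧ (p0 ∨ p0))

Derivation (root first):
[∧I] p0 ⊢ ((p0 ∨ p0) ∧ (p0 ∨ p0))
  [∨I₁] p0 ⊢ (p0 ∨ p0)
    [Ax] p0 ⊢ p0
  [∨I₁] p0 ⊢ (p0 ∨ p0)
    [Ax] p0 ⊢ p0

Result: YES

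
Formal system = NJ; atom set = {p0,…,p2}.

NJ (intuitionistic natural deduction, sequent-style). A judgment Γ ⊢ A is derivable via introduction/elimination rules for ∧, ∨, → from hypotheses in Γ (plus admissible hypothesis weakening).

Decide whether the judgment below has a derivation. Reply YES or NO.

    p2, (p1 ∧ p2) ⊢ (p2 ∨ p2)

Proof tree:
[∨I₁] p2, (p1 ∧ p2) ⊢ (p2 ∨ p2)
  [Wk] p2, (p1 ∧ p2) ⊢ p2
    [Ax] p2 ⊢ p2

Result: YES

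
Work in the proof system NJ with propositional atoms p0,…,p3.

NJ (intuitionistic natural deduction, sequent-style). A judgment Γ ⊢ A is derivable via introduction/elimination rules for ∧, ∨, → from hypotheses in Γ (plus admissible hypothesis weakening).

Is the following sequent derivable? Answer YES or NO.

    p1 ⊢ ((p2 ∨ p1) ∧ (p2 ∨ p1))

Derivation trace:
[∧I] p1 ⊢ ((p2 ∨ p1) ∧ (p2 ∨ p1))
  [∨I₂] p1 ⊢ (p2 ∨ p1)
    [Ax] p1 ⊢ p1
  [∨I₂] p1 ⊢ (p2 ∨ p1)
    [Ax] p1 ⊢ p1

Result: YES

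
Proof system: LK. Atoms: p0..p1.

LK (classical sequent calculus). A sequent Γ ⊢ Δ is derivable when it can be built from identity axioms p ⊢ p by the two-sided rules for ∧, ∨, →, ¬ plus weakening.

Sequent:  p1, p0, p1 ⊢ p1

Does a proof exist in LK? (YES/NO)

Derivation (root first):
[WL] p1, p0, p1 ⊢ p1
  [WL] p1, p0 ⊢ p1
    [Ax] p1 ⊢ p1

Result: YES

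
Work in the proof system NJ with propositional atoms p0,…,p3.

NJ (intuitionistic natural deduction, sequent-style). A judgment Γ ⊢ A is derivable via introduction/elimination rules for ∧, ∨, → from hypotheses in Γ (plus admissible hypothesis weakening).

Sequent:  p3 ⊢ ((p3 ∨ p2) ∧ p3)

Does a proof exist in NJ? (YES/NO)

Derivation (root first):
[∧I] p3 ⊢ ((p3 ∨ p2) ∧ p3)
  [∨I₁] p3 ⊢ (p3 ∨ p2)
    [Ax] p3 ⊢ p3
  [Ax] p3 ⊢ p3

Result: YES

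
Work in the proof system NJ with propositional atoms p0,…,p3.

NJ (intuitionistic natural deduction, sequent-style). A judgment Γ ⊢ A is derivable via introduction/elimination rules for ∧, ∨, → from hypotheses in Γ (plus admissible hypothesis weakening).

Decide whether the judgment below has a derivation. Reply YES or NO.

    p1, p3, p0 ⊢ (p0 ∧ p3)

Proof tree:
[∧I] p1, p3, p0 ⊢ (p0 ∧ p3)
  [Wk] p0, p3, p1, p1 ⊢ p0
    [Wk] p0, p3, p1 ⊢ p0
      [Wk] p0, p3 ⊢ p0
        [Ax] p0 ⊢ p0
  [Ax] p3 ⊢ p3

Result: YES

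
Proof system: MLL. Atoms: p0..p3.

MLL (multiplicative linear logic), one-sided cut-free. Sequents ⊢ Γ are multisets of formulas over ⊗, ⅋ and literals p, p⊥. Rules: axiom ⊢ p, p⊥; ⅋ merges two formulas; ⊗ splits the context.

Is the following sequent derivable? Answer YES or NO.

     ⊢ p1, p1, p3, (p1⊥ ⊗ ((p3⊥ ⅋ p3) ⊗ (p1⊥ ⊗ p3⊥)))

Derivation (root first):
[⊗]  ⊢ p1, p1, p3, (p1⊥ ⊗ ((p3⊥ ⅋ p3) ⊗ (p1⊥ ⊗ p3⊥)))
  [Ax]  ⊢ p1, p1⊥
  [⊗]  ⊢ p1, p3, ((p3⊥ ⅋ p3) ⊗ (p1⊥ ⊗ p3⊥))
    [⅋]  ⊢ (p3⊥ ⅋ p3)
      [Ax]  ⊢ p3, p3⊥
    [⊗]  ⊢ p1, p3, (p1⊥ ⊗ p3⊥)
      [Ax]  ⊢ p1, p1⊥
      [Ax]  ⊢ p3, p3⊥

Result: YES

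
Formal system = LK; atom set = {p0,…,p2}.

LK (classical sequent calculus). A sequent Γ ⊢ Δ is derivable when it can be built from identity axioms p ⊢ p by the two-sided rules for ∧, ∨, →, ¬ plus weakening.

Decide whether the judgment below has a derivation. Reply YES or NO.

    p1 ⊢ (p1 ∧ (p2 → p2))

Proof tree:
[∧R] p1 ⊢ (p1 ∧ (p2 → p2))
  [Ax] p1 ⊢ p1
  [→R]  ⊢ (p2 → p2)
    [Ax] p2 ⊢ p2

Result: YES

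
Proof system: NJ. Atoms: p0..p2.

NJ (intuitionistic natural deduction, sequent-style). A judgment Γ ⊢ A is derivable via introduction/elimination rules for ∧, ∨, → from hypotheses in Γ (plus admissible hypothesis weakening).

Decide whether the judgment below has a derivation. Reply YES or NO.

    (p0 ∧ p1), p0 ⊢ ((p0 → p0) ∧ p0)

Derivation trace:
[∧I] (p0 ∧ p1), p0 ⊢ ((p0 → p0) ∧ p0)
  [→I] (p0 ∧ p1) ⊢ (p0 → p0)
    [Wk] p0, (p0 ∧ p1) ⊢ p0
      [Ax] p0 ⊢ p0
  [Ax] p0 ⊢ p0

Result: YES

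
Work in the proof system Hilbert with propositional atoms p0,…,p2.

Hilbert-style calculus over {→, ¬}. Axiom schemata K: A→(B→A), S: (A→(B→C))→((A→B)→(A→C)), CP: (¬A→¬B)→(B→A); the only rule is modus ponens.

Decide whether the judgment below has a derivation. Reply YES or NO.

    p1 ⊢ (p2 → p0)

Search for a countermodel by truth-table:
  v=000: Γ:[p1=F] Δ:[(p2 → p0)=T] refutes=False
  v=001: Γ:[p1=F] Δ:[(p2 → p0)=F] refutes=False
  v=010: Γ:[p1=T] Δ:[(p2 → p0)=T] refutes=False
  v=011: Γ:[p1=T] Δ:[(p2 → p0)=F] refutes=True  ← countermodel

Result: NO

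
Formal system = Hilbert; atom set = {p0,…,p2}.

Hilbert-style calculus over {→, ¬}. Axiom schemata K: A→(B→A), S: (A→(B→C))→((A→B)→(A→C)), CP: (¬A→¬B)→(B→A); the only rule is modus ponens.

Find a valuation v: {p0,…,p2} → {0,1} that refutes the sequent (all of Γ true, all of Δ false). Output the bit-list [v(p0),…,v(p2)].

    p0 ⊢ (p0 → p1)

Search for a countermodel by truth-table:
  v=000: Γ:[p0=F] Δ:[(p0 → p1)=T] refutes=False
  v=001: Γ:[p0=F] Δ:[(p0 → p1)=T] refutes=False
  v=010: Γ:[p0=F] Δ:[(p0 → p1)=T] refutes=False
  v=011: Γ:[p0=F] Δ:[(p0 → p1)=T] refutes=False
  v=100: Γ:[p0=T] Δ:[(p0 → p1)=F] refutes=True  ← countermodel

Result: [1, 0, 0]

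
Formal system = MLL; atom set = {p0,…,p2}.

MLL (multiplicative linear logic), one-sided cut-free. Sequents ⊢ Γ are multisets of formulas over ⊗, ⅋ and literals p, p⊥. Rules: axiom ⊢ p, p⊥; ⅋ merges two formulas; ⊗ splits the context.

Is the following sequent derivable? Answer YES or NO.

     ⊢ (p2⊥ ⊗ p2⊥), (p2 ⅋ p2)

Derivation trace:
[⅋]  ⊢ (p2⊥ ⊗ p2⊥), (p2 ⅋ p2)
  [⊗]  ⊢ p2, p2, (p2⊥ ⊗ p2⊥)
    [Ax]  ⊢ p2, p2⊥
    [Ax]  ⊢ p2, p2⊥

Result: YES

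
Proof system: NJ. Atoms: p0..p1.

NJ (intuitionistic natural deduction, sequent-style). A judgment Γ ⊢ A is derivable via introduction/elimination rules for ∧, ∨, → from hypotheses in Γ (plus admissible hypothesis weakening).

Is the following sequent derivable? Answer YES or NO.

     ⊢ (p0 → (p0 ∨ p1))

Derivation trace:
[→I]  ⊢ (p0 → (p0 ∨ p1))
  [∨I₁] p0 ⊢ (p0 ∨ p1)
    [Ax] p0 ⊢ p0

Result: YES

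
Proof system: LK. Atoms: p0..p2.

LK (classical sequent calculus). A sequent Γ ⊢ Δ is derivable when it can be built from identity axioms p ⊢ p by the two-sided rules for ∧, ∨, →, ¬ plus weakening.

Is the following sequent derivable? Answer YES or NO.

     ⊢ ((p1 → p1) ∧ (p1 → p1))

Derivation trace:
[∧R]  ⊢ ((p1 → p1) ∧ (p1 → p1))
  [→R]  ⊢ (p1 → p1)
    [Ax] p1 ⊢ p1
  [→R]  ⊢ (p1 → p1)
    [Ax] p1 ⊢ p1

Result: YES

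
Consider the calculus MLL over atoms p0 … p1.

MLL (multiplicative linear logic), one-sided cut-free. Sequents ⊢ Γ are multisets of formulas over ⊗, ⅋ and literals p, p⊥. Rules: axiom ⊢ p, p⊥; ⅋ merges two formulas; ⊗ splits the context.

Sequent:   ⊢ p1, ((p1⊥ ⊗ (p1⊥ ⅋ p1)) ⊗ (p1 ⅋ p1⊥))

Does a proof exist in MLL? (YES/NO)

Derivation trace:
[⊗]  ⊢ p1, ((p1⊥ ⊗ (p1⊥ ⅋ p1)) ⊗ (p1 ⅋ p1⊥))
  [⊗]  ⊢ p1, (p1⊥ ⊗ (p1⊥ ⅋ p1))
    [Ax]  ⊢ p1, p1⊥
    [⅋]  ⊢ (p1⊥ ⅋ p1)
      [Ax]  ⊢ p1, p1⊥
  [⅋]  ⊢ (p1 ⅋ p1⊥)
    [Ax]  ⊢ p1, p1⊥

Result: YES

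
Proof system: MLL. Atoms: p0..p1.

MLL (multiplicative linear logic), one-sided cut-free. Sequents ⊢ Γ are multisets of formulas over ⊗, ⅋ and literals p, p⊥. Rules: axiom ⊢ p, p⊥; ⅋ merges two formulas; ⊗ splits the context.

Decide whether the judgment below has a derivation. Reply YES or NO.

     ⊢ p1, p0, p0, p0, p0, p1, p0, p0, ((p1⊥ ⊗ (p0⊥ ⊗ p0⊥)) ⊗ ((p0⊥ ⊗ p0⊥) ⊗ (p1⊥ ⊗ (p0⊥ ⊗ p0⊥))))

Proof tree:
[⊗]  ⊢ p1, p0, p0, p0, p0, p1, p0, p0, ((p1⊥ ⊗ (p0⊥ ⊗ p0⊥)) ⊗ ((p0⊥ ⊗ p0⊥) ⊗ (p1⊥ ⊗ (p0⊥ ⊗ p0⊥))))
  [⊗]  ⊢ p1, p0, p0, (p1⊥ ⊗ (p0⊥ ⊗ p0⊥))
    [Ax]  ⊢ p1, p1⊥
    [⊗]  ⊢ p0, p0, (p0⊥ ⊗ p0⊥)
      [Ax]  ⊢ p0, p0⊥
      [Ax]  ⊢ p0, p0⊥
  [⊗]  ⊢ p0, p0, p1, p0, p0, ((p0⊥ ⊗ p0⊥) ⊗ (p1⊥ ⊗ (p0⊥ ⊗ p0⊥)))
    [⊗]  ⊢ p0, p0, (p0⊥ ⊗ p0⊥)
      [Ax]  ⊢ p0, p0⊥
      [Ax]  ⊢ p0, p0⊥
    [⊗]  ⊢ p1, p0, p0, (p1⊥ ⊗ (p0⊥ ⊗ p0⊥))
      [Ax]  ⊢ p1, p1⊥
      [⊗]  ⊢ p0, p0, (p0⊥ ⊗ p0⊥)
        [Ax]  ⊢ p0, p0⊥
        [Ax]  ⊢ p0, p0⊥

Result: YES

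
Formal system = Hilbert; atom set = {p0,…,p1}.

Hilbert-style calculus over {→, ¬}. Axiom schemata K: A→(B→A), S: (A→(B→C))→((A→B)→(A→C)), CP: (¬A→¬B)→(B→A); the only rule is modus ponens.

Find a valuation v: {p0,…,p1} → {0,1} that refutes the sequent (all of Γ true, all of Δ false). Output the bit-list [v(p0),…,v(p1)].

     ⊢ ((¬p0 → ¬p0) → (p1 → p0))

Enumerate valuations to refute Γ ⊢ Δ:
  v=00: Γ:[] Δ:[((¬p0 → ¬p0) → (p1 → p0))=T] refutes=False
  v=01: Γ:[] Δ:[((¬p0 → ¬p0) → (p1 → p0))=F] refutes=True  ← countermodel

Result: [0, 1]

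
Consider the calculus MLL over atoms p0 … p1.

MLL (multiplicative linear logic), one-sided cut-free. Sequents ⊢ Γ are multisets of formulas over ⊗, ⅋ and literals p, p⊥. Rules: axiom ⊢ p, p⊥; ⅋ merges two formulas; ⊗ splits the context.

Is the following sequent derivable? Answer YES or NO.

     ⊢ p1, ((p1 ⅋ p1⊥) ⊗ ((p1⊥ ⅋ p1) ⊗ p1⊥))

Derivation (root first):
[⊗]  ⊢ p1, ((p1 ⅋ p1⊥) ⊗ ((p1⊥ ⅋ p1) ⊗ p1⊥))
  [⅋]  ⊢ (p1 ⅋ p1⊥)
    [Ax]  ⊢ p1, p1⊥
  [⊗]  ⊢ p1, ((p1⊥ ⅋ p1) ⊗ p1⊥)
    [⅋]  ⊢ (p1⊥ ⅋ p1)
      [Ax]  ⊢ p1, p1⊥
    [Ax]  ⊢ p1, p1⊥

Result: YES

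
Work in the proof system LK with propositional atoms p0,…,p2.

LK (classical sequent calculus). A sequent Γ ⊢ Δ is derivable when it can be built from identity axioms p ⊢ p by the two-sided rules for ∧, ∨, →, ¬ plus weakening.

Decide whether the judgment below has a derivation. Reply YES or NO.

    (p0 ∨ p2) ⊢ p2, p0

Derivation (root first):
[∨L] (p0 ∨ p2) ⊢ p2, p0
  [WR] p0 ⊢ p0, p2
    [Ax] p0 ⊢ p0
  [Ax] p2 ⊢ p2

Result: YES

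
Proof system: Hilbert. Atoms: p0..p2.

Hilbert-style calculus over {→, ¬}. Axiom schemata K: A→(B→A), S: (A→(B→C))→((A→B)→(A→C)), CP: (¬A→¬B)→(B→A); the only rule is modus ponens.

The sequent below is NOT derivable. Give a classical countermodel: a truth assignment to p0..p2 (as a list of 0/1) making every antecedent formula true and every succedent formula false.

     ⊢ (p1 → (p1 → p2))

Search for a countermodel by truth-table:
  v=000: Γ:[] Δ:[(p1 → (p1 → p2))=T] refutes=False
  v=001: Γ:[] Δ:[(p1 → (p1 → p2))=T] refutes=False
  v=010: Γ:[] Δ:[(p1 → (p1 → p2))=F] refutes=True  ← countermodel

Result: [0, 1, 0]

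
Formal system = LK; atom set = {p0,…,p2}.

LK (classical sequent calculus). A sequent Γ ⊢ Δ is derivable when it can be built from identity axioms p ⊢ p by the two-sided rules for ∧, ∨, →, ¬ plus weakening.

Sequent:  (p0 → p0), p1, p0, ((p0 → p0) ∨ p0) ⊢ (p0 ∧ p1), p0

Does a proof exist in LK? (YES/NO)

Derivation (root first):
[∨L] (p0 → p0), p1, p0, ((p0 → p0) ∨ p0) ⊢ (p0 ∧ p1), p0
  [→L] p0, (p0 → p0) ⊢ p0
    [Ax] p0 ⊢ p0
    [Ax] p0 ⊢ p0
  [∧R] (p0 → p0), p1, p0 ⊢ (p0 ∧ p1)
    [→L] p0, (p0 → p0) ⊢ p0
      [Ax] p0 ⊢ p0
      [Ax] p0 ⊢ p0
    [Ax] p1 ⊢ p1

Result: YES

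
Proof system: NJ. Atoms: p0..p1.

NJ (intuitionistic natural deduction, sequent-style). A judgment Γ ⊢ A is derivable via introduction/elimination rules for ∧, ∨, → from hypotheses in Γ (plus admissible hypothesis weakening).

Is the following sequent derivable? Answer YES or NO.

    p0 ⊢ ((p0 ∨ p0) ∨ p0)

Derivation (root first):
[∨I₁] p0 ⊢ ((p0 ∨ p0) ∨ p0)
  [∨I₂] p0 ⊢ (p0 ∨ p0)
    [Ax] p0 ⊢ p0

Result: YES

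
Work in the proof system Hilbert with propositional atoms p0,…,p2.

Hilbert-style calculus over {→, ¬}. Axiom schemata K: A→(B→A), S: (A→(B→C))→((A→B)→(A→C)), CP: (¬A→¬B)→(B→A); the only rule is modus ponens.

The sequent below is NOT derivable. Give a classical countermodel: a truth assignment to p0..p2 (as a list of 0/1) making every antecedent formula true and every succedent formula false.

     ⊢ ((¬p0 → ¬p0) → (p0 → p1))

Enumerate valuations to refute Γ ⊢ Δ:
  v=000: Γ:[] Δ:[((¬p0 → ¬p0) → (p0 → p1))=T] refutes=False
  v=001: Γ:[] Δ:[((¬p0 → ¬p0) → (p0 → p1))=T] refutes=False
  v=010: Γ:[] Δ:[((¬p0 → ¬p0) → (p0 → p1))=T] refutes=False
  v=011: Γ:[] Δ:[((¬p0 → ¬p0) → (p0 → p1))=T] refutes=False
  v=100: Γ:[] Δ:[((¬p0 → ¬p0) → (p0 → p1))=F] refutes=True  ← countermodel

Result: [1, 0, 0]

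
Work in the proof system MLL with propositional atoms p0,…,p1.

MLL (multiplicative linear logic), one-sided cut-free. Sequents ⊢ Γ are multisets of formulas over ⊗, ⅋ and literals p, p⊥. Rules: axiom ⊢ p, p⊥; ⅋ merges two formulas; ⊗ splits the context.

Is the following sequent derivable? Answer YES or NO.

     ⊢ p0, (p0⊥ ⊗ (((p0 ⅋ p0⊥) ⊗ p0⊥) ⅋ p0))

Proof tree:
[⊗]  ⊢ p0, (p0⊥ ⊗ (((p0 ⅋ p0⊥) ⊗ p0⊥) ⅋ p0))
  [Ax]  ⊢ p0, p0⊥
  [⅋]  ⊢ (((p0 ⅋ p0⊥) ⊗ p0⊥) ⅋ p0)
    [⊗]  ⊢ p0, ((p0 ⅋ p0⊥) ⊗ p0⊥)
      [⅋]  ⊢ (p0 ⅋ p0⊥)
        [Ax]  ⊢ p0, p0⊥
      [Ax]  ⊢ p0, p0⊥

Result: YES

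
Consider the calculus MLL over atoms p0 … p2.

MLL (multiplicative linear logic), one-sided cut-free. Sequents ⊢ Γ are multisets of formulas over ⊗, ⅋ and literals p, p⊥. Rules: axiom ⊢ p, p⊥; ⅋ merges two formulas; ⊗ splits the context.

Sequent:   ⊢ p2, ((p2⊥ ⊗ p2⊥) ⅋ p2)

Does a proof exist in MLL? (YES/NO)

Proof tree:
[⅋]  ⊢ p2, ((p2⊥ ⊗ p2⊥) ⅋ p2)
  [⊗]  ⊢ p2, p2, (p2⊥ ⊗ p2⊥)
    [Ax]  ⊢ p2, p2⊥
    [Ax]  ⊢ p2, p2⊥

Result: YES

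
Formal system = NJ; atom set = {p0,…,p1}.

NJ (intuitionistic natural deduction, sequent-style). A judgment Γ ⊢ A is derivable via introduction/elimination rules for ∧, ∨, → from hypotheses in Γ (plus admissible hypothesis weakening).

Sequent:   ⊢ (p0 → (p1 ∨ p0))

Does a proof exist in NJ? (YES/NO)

Proof tree:
[→I]  ⊢ (p0 → (p1 ∨ p0))
  [∨I₂] p0 ⊢ (p1 ∨ p0)
    [Ax] p0 ⊢ p0

Result: YES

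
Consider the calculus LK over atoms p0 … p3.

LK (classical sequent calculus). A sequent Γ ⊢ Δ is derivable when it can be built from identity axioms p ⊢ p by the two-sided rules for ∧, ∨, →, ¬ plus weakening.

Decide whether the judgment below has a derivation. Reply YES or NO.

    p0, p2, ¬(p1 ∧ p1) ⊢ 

Enumerate valuations to refute Γ ⊢ Δ:
  v=0000: Γ:[p0=F, p2=F, ¬(p1 ∧ p1)=T] Δ:[] refutes=False
  v=0001: Γ:[p0=F, p2=F, ¬(p1 ∧ p1)=T] Δ:[] refutes=False
  v=0010: Γ:[p0=F, p2=T, ¬(p1 ∧ p1)=T] Δ:[] refutes=False
  v=0011: Γ:[p0=F, p2=T, ¬(p1 ∧ p1)=T] Δ:[] refutes=False
  v=0100: Γ:[p0=F, p2=F, ¬(p1 ∧ p1)=F] Δ:[] refutes=False
  v=0101: Γ:[p0=F, p2=F, ¬(p1 ∧ p1)=F] Δ:[] refutes=False
  v=0110: Γ:[p0=F, p2=T, ¬(p1 ∧ p1)=F] Δ:[] refutes=False
  v=0111: Γ:[p0=F, p2=T, ¬(p1 ∧ p1)=F] Δ:[] refutes=False
  v=1000: Γ:[p0=T, p2=F, ¬(p1 ∧ p1)=T] Δ:[] refutes=False
  v=1001: Γ:[p0=T, p2=F, ¬(p1 ∧ p1)=T] Δ:[] refutes=False
  v=1010: Γ:[p0=T, p2=T, ¬(p1 ∧ p1)=T] Δ:[] refutes=True  ← countermodel

Result: NO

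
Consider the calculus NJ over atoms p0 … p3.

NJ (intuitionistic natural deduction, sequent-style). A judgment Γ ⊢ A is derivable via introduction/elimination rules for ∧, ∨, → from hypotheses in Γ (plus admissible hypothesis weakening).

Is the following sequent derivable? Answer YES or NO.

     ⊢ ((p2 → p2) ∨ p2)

Derivation (root first):
[∨I₁]  ⊢ ((p2 → p2) ∨ p2)
  [→I]  ⊢ (p2 → p2)
    [Ax] p2 ⊢ p2

Result: YES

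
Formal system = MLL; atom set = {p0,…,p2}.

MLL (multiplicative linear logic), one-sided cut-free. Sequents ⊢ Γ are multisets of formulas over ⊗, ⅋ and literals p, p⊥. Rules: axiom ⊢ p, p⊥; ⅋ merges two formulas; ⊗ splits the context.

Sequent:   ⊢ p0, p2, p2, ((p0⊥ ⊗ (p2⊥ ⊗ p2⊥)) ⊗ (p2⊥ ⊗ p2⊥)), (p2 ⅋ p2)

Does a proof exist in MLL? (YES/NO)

Derivation (root first):
[⅋]  ⊢ p0, p2, p2, ((p0⊥ ⊗ (p2⊥ ⊗ p2⊥)) ⊗ (p2⊥ ⊗ p2⊥)), (p2 ⅋ p2)
  [⊗]  ⊢ p0, p2, p2, p2, p2, ((p0⊥ ⊗ (p2⊥ ⊗ p2⊥)) ⊗ (p2⊥ ⊗ p2⊥))
    [⊗]  ⊢ p0, p2, p2, (p0⊥ ⊗ (p2⊥ ⊗ p2⊥))
      [Ax]  ⊢ p0, p0⊥
      [⊗]  ⊢ p2, p2, (p2⊥ ⊗ p2⊥)
        [Ax]  ⊢ p2, p2⊥
        [Ax]  ⊢ p2, p2⊥
    [⊗]  ⊢ p2, p2, (p2⊥ ⊗ p2⊥)
      [Ax]  ⊢ p2, p2⊥
      [Ax]  ⊢ p2, p2⊥

Result: YES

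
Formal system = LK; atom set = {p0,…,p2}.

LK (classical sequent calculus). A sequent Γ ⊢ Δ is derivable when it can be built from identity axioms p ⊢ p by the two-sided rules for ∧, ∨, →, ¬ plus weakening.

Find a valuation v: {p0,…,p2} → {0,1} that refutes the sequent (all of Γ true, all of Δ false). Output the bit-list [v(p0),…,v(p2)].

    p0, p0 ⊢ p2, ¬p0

Truth-table refutation:
  v=000: Γ:[p0=F, p0=F] Δ:[p2=F, ¬p0=T] refutes=False
  v=001: Γ:[p0=F, p0=F] Δ:[p2=T, ¬p0=T] refutes=False
  v=010: Γ:[p0=F, p0=F] Δ:[p2=F, ¬p0=T] refutes=False
  v=011: Γ:[p0=F, p0=F] Δ:[p2=T, ¬p0=T] refutes=False
  v=100: Γ:[p0=T, p0=T] Δ:[p2=F, ¬p0=F] refutes=True  ← countermodel

Result: [1, 0, 0]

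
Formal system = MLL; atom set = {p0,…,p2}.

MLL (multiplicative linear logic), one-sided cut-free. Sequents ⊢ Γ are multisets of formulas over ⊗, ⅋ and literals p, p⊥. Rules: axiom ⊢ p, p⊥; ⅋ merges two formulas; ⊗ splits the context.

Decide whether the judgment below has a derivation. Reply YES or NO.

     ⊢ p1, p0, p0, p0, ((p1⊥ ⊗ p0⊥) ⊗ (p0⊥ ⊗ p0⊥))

Proof tree:
[⊗]  ⊢ p1, p0, p0, p0, ((p1⊥ ⊗ p0⊥) ⊗ (p0⊥ ⊗ p0⊥))
  [⊗]  ⊢ p1, p0, (p1⊥ ⊗ p0⊥)
    [Ax]  ⊢ p1, p1⊥
    [Ax]  ⊢ p0, p0⊥
  [⊗]  ⊢ p0, p0, (p0⊥ ⊗ p0⊥)
    [Ax]  ⊢ p0, p0⊥
    [Ax]  ⊢ p0, p0⊥

Result: YES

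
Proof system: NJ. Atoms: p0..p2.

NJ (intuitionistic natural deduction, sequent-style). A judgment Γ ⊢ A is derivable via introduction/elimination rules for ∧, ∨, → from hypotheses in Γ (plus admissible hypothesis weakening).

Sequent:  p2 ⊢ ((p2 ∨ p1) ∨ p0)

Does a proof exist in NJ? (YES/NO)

Derivation trace:
[∨I₁] p2 ⊢ ((p2 ∨ p1) ∨ p0)
  [∨I₁] p2 ⊢ (p2 ∨ p1)
    [Ax] p2 ⊢ p2

Result: YES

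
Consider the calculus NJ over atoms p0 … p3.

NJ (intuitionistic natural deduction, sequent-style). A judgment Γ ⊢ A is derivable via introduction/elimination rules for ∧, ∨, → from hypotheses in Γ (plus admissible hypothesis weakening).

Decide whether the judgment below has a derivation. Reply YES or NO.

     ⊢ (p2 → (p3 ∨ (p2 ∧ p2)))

Derivation (root first):
[→I]  ⊢ (p2 → (p3 ∨ (p2 ∧ p2)))
  [∨I₂] p2 ⊢ (p3 ∨ (p2 ∧ p2))
    [∧I] p2 ⊢ (p2 ∧ p2)
      [Ax] p2 ⊢ p2
      [Ax] p2 ⊢ p2

Result: YES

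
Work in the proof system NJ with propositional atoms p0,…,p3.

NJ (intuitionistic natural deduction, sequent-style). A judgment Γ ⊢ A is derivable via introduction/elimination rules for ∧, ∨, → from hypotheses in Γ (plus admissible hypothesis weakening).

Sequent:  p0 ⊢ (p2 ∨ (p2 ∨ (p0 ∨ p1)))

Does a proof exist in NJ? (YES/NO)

Derivation (root first):
[∨I₂] p0 ⊢ (p2 ∨ (p2 ∨ (p0 ∨ p1)))
  [∨I₂] p0 ⊢ (p2 ∨ (p0 ∨ p1))
    [∨I₁] p0 ⊢ (p0 ∨ p1)
      [Ax] p0 ⊢ p0

Result: YES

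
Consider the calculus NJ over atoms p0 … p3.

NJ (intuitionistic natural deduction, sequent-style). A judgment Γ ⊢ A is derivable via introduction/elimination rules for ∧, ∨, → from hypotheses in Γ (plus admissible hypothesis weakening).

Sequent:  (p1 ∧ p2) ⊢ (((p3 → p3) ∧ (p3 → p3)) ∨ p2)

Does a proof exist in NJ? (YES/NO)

Derivation trace:
[∨I₁] (p1 ∧ p2) ⊢ (((p3 → p3) ∧ (p3 → p3)) ∨ p2)
  [Wk] (p1 ∧ p2) ⊢ ((p3 → p3) ∧ (p3 → p3))
    [∧I]  ⊢ ((p3 → p3) ∧ (p3 → p3))
      [→I]  ⊢ (p3 → p3)
        [Ax] p3 ⊢ p3
      [→I]  ⊢ (p3 → p3)
        [Ax] p3 ⊢ p3

Result: YES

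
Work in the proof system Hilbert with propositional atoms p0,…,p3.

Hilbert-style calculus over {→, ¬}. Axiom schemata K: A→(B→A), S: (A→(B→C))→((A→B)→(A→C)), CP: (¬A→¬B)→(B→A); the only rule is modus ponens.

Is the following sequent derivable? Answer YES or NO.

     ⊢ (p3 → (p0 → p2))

Truth-table refutation:
  v=0000: Γ:[] Δ:[(p3 → (p0 → p2))=T] refutes=False
  v=0001: Γ:[] Δ:[(p3 → (p0 → p2))=T] refutes=False
  v=0010: Γ:[] Δ:[(p3 → (p0 → p2))=T] refutes=False
  v=0011: Γ:[] Δ:[(p3 → (p0 → p2))=T] refutes=False
  v=0100: Γ:[] Δ:[(p3 → (p0 → p2))=T] refutes=False
  v=0101: Γ:[] Δ:[(p3 → (p0 → p2))=T] refutes=False
  v=0110: Γ:[] Δ:[(p3 → (p0 → p2))=T] refutes=False
  v=0111: Γ:[] Δ:[(p3 → (p0 → p2))=T] refutes=False
  v=1000: Γ:[] Δ:[(p3 → (p0 → p2))=T] refutes=False
  v=1001: Γ:[] Δ:[(p3 → (p0 → p2))=F] refutes=True  ← countermodel

Result: NO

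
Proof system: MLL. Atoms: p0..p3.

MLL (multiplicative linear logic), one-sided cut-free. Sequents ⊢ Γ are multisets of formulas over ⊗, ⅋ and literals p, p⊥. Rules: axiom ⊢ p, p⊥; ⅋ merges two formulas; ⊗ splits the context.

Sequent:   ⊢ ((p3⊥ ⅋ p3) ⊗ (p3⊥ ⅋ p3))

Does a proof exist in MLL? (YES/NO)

Proof tree:
[⊗]  ⊢ ((p3⊥ ⅋ p3) ⊗ (p3⊥ ⅋ p3))
  [⅋]  ⊢ (p3⊥ ⅋ p3)
    [Ax]  ⊢ p3, p3⊥
  [⅋]  ⊢ (p3⊥ ⅋ p3)
    [Ax]  ⊢ p3, p3⊥

Result: YES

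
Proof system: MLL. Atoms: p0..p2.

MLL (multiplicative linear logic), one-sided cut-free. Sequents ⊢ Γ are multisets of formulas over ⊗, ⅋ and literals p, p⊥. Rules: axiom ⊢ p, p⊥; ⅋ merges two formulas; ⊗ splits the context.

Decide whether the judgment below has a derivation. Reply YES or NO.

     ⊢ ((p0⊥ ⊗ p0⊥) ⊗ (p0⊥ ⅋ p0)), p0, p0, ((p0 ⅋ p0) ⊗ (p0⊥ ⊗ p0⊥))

Derivation (root first):
[⊗]  ⊢ ((p0⊥ ⊗ p0⊥) ⊗ (p0⊥ ⅋ p0)), p0, p0, ((p0 ⅋ p0) ⊗ (p0⊥ ⊗ p0⊥))
  [⅋]  ⊢ ((p0⊥ ⊗ p0⊥) ⊗ (p0⊥ ⅋ p0)), (p0 ⅋ p0)
    [⊗]  ⊢ p0, p0, ((p0⊥ ⊗ p0⊥) ⊗ (p0⊥ ⅋ p0))
      [⊗]  ⊢ p0, p0, (p0⊥ ⊗ p0⊥)
        [Ax]  ⊢ p0, p0⊥
        [Ax]  ⊢ p0, p0⊥
      [⅋]  ⊢ (p0⊥ ⅋ p0)
        [Ax]  ⊢ p0, p0⊥
  [⊗]  ⊢ p0, p0, (p0⊥ ⊗ p0⊥)
    [Ax]  ⊢ p0, p0⊥
    [Ax]  ⊢ p0, p0⊥

Result: YES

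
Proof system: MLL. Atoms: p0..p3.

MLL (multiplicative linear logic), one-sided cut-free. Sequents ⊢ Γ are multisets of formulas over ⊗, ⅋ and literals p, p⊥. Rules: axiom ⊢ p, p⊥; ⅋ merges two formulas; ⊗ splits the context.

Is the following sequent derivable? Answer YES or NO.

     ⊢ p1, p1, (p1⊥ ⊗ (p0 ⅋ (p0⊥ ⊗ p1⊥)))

Derivation (root first):
[⊗]  ⊢ p1, p1, (p1⊥ ⊗ (p0 ⅋ (p0⊥ ⊗ p1⊥)))
  [Ax]  ⊢ p1, p1⊥
  [⅋]  ⊢ p1, (p0 ⅋ (p0⊥ ⊗ p1⊥))
    [⊗]  ⊢ p0, p1, (p0⊥ ⊗ p1⊥)
      [Ax]  ⊢ p0, p0⊥
      [Ax]  ⊢ p1, p1⊥

Result: YES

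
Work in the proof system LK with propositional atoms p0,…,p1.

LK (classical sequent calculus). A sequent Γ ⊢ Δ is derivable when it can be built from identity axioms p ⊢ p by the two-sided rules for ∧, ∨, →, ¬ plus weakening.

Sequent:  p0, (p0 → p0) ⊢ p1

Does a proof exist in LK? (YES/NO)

Truth-table refutation:
  v=00: Γ:[p0=F, (p0 → p0)=T] Δ:[p1=F] refutes=False
  v=01: Γ:[p0=F, (p0 → p0)=T] Δ:[p1=T] refutes=False
  v=10: Γ:[p0=T, (p0 → p0)=T] Δ:[p1=F] refutes=True  ← countermodel

Result: NO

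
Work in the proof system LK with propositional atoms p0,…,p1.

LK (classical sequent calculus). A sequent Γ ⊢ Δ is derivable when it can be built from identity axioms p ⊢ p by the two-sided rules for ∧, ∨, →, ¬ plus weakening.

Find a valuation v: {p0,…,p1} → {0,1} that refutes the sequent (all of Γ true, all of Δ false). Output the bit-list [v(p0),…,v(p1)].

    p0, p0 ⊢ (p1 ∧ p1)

Search for a countermodel by truth-table:
  v=00: Γ:[p0=F, p0=F] Δ:[(p1 ∧ p1)=F] refutes=False
  v=01: Γ:[p0=F, p0=F] Δ:[(p1 ∧ p1)=T] refutes=False
  v=10: Γ:[p0=T, p0=T] Δ:[(p1 ∧ p1)=F] refutes=True  ← countermodel

Result: [1, 0]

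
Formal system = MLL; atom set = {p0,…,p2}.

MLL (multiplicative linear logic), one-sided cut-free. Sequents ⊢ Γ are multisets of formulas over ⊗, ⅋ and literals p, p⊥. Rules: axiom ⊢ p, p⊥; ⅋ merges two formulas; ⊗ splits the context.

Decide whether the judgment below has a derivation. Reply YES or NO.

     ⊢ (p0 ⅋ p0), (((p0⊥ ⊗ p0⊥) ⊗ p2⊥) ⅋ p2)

Derivation (root first):
[⅋]  ⊢ (p0 ⅋ p0), (((p0⊥ ⊗ p0⊥) ⊗ p2⊥) ⅋ p2)
  [⅋]  ⊢ p2, ((p0⊥ ⊗ p0⊥) ⊗ p2⊥), (p0 ⅋ p0)
    [⊗]  ⊢ p0, p0, p2, ((p0⊥ ⊗ p0⊥) ⊗ p2⊥)
      [⊗]  ⊢ p0, p0, (p0⊥ ⊗ p0⊥)
        [Ax]  ⊢ p0, p0⊥
        [Ax]  ⊢ p0, p0⊥
      [Ax]  ⊢ p2, p2⊥

Result: YES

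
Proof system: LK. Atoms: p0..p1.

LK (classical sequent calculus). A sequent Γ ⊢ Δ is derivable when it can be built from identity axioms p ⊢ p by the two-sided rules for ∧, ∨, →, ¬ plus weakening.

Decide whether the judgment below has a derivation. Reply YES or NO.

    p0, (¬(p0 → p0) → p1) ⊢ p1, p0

Derivation (root first):
[→L] p0, (¬(p0 → p0) → p1) ⊢ p1, p0
  [¬R] p0 ⊢ p0, ¬(p0 → p0)
    [→L] p0, (p0 → p0) ⊢ p0
      [Ax] p0 ⊢ p0
      [Ax] p0 ⊢ p0
  [Ax] p1 ⊢ p1

Result: YES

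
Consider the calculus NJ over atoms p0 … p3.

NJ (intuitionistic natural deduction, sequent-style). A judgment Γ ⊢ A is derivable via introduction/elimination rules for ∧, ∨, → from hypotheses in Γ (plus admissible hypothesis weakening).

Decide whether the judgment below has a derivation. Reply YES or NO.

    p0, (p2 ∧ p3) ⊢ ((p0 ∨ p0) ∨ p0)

Derivation trace:
[∨I₁] p0, (p2 ∧ p3) ⊢ ((p0 ∨ p0) ∨ p0)
  [∨I₁] p0, (p2 ∧ p3) ⊢ (p0 ∨ p0)
    [Wk] p0, (p2 ∧ p3) ⊢ p0
      [Ax] p0 ⊢ p0

Result: YES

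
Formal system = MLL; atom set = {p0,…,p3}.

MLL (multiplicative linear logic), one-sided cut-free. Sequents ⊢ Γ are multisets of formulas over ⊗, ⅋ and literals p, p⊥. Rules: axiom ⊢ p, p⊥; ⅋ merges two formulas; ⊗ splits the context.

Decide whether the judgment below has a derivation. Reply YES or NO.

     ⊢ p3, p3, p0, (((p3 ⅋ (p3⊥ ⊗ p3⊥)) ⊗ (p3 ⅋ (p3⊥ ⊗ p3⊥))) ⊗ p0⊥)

Derivation trace:
[⊗]  ⊢ p3, p3, p0, (((p3 ⅋ (p3⊥ ⊗ p3⊥)) ⊗ (p3 ⅋ (p3⊥ ⊗ p3⊥))) ⊗ p0⊥)
  [⊗]  ⊢ p3, p3, ((p3 ⅋ (p3⊥ ⊗ p3⊥)) ⊗ (p3 ⅋ (p3⊥ ⊗ p3⊥)))
    [⅋]  ⊢ p3, (p3 ⅋ (p3⊥ ⊗ p3⊥))
      [⊗]  ⊢ p3, p3, (p3⊥ ⊗ p3⊥)
        [Ax]  ⊢ p3, p3⊥
        [Ax]  ⊢ p3, p3⊥
    [⅋]  ⊢ p3, (p3 ⅋ (p3⊥ ⊗ p3⊥))
      [⊗]  ⊢ p3, p3, (p3⊥ ⊗ p3⊥)
        [Ax]  ⊢ p3, p3⊥
        [Ax]  ⊢ p3, p3⊥
  [Ax]  ⊢ p0, p0⊥

Result: YES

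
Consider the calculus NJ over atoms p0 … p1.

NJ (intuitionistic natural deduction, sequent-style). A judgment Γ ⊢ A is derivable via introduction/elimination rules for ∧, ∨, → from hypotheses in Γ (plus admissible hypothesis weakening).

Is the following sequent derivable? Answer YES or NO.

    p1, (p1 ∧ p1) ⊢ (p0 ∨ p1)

Derivation trace:
[Wk] p1, (p1 ∧ p1) ⊢ (p0 ∨ p1)
  [∨I₂] p1 ⊢ (p0 ∨ p1)
    [Ax] p1 ⊢ p1

Result: YES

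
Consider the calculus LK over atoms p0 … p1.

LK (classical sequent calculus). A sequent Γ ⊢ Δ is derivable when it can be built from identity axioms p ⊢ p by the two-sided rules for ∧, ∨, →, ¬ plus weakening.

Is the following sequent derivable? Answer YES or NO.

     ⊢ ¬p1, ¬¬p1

Derivation (root first):
[¬R]  ⊢ ¬p1, ¬¬p1
  [¬R] ¬p1 ⊢ ¬p1
    [¬L] p1, ¬p1 ⊢ 
      [Ax] p1 ⊢ p1

Result: YES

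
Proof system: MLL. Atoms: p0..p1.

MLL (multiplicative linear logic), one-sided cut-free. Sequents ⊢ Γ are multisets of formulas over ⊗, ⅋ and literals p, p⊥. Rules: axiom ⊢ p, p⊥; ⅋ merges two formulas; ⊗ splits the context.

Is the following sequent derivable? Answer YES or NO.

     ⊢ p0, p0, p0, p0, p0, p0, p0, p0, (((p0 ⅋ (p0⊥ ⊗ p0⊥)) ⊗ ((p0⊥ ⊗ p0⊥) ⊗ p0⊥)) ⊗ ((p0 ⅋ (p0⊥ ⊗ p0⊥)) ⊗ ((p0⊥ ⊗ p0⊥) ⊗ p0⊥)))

Derivation (root first):
[⊗]  ⊢ p0, p0, p0, p0, p0, p0, p0, p0, (((p0 ⅋ (p0⊥ ⊗ p0⊥)) ⊗ ((p0⊥ ⊗ p0⊥) ⊗ p0⊥)) ⊗ ((p0 ⅋ (p0⊥ ⊗ p0⊥)) ⊗ ((p0⊥ ⊗ p0⊥) ⊗ p0⊥)))
  [⊗]  ⊢ p0, p0, p0, p0, ((p0 ⅋ (p0⊥ ⊗ p0⊥)) ⊗ ((p0⊥ ⊗ p0⊥) ⊗ p0⊥))
    [⅋]  ⊢ p0, (p0 ⅋ (p0⊥ ⊗ p0⊥))
      [⊗]  ⊢ p0, p0, (p0⊥ ⊗ p0⊥)
        [Ax]  ⊢ p0, p0⊥
        [Ax]  ⊢ p0, p0⊥
    [⊗]  ⊢ p0, p0, p0, ((p0⊥ ⊗ p0⊥) ⊗ p0⊥)
      [⊗]  ⊢ p0, p0, (p0⊥ ⊗ p0⊥)
        [Ax]  ⊢ p0, p0⊥
        [Ax]  ⊢ p0, p0⊥
      [Ax]  ⊢ p0, p0⊥
  [⊗]  ⊢ p0, p0, p0, p0, ((p0 ⅋ (p0⊥ ⊗ p0⊥)) ⊗ ((p0⊥ ⊗ p0⊥) ⊗ p0⊥))
    [⅋]  ⊢ p0, (p0 ⅋ (p0⊥ ⊗ p0⊥))
      [⊗]  ⊢ p0, p0, (p0⊥ ⊗ p0⊥)
        [Ax]  ⊢ p0, p0⊥
        [Ax]  ⊢ p0, p0⊥
    [⊗]  ⊢ p0, p0, p0, ((p0⊥ ⊗ p0⊥) ⊗ p0⊥)
      [⊗]  ⊢ p0, p0, (p0⊥ ⊗ p0⊥)
        [Ax]  ⊢ p0, p0⊥
        [Ax]  ⊢ p0, p0⊥
      [Ax]  ⊢ p0, p0⊥

Result: YES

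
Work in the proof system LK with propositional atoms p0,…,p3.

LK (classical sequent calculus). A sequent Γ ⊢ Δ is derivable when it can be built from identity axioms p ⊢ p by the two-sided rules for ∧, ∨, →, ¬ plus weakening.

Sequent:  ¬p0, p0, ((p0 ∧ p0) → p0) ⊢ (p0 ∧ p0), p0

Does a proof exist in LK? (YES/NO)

Derivation (root first):
[→L] ¬p0, p0, ((p0 ∧ p0) → p0) ⊢ (p0 ∧ p0), p0
  [∧R] ¬p0, p0 ⊢ p0, (p0 ∧ p0)
    [WR] p0 ⊢ p0, p0
      [Ax] p0 ⊢ p0
    [¬L] p0, ¬p0 ⊢ p0
      [WR] p0 ⊢ p0, p0
        [Ax] p0 ⊢ p0
  [∧R] ¬p0, p0 ⊢ p0, (p0 ∧ p0)
    [WR] p0 ⊢ p0, p0
      [Ax] p0 ⊢ p0
    [¬L] p0, ¬p0 ⊢ p0
      [WR] p0 ⊢ p0, p0
        [Ax] p0 ⊢ p0

Result: YES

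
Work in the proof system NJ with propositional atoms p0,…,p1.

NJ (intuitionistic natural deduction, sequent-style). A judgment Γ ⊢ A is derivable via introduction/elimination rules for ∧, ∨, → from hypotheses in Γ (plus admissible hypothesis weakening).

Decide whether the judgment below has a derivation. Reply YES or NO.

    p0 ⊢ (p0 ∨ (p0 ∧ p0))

Derivation trace:
[∨I₂] p0 ⊢ (p0 ∨ (p0 ∧ p0))
  [∧I] p0 ⊢ (p0 ∧ p0)
    [Ax] p0 ⊢ p0
    [Ax] p0 ⊢ p0

Result: YES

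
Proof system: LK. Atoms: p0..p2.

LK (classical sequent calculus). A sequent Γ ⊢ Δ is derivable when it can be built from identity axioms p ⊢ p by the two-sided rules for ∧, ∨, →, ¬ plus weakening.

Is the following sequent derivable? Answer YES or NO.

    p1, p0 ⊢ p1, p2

Derivation (root first):
[WR] p1, p0 ⊢ p1, p2
  [WL] p1, p0 ⊢ p1
    [Ax] p1 ⊢ p1

Result: YES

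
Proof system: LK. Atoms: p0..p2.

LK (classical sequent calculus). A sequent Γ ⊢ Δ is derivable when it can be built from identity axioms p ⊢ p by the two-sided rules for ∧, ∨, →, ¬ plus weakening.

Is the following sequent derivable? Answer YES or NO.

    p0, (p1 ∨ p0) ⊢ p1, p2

Search for a countermodel by truth-table:
  v=000: Γ:[p0=F, (p1 ∨ p0)=F] Δ:[p1=F, p2=F] refutes=False
  v=001: Γ:[p0=F, (p1 ∨ p0)=F] Δ:[p1=F, p2=T] refutes=False
  v=010: Γ:[p0=F, (p1 ∨ p0)=T] Δ:[p1=T, p2=F] refutes=False
  v=011: Γ:[p0=F, (p1 ∨ p0)=T] Δ:[p1=T, p2=T] refutes=False
  v=100: Γ:[p0=T, (p1 ∨ p0)=T] Δ:[p1=F, p2=F] refutes=True  ← countermodel

Result: NO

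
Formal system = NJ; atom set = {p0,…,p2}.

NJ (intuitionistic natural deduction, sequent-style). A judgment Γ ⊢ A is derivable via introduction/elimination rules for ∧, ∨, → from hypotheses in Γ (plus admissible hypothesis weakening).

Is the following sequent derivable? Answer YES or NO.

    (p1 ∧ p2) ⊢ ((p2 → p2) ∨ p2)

Proof tree:
[Wk] (p1 ∧ p2) ⊢ ((p2 → p2) ∨ p2)
  [∨I₁]  ⊢ ((p2 → p2) ∨ p2)
    [→I]  ⊢ (p2 → p2)
      [Ax] p2 ⊢ p2

Result: YES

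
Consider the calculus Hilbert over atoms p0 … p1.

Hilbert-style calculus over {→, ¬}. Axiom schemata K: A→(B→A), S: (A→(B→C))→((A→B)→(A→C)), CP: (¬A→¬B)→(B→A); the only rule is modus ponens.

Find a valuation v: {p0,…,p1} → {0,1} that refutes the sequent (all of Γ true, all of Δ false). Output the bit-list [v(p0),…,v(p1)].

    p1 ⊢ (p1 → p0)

Enumerate valuations to refute Γ ⊢ Δ:
  v=00: Γ:[p1=F] Δ:[(p1 → p0)=T] refutes=False
  v=01: Γ:[p1=T] Δ:[(p1 → p0)=F] refutes=True  ← countermodel

Result: [0, 1]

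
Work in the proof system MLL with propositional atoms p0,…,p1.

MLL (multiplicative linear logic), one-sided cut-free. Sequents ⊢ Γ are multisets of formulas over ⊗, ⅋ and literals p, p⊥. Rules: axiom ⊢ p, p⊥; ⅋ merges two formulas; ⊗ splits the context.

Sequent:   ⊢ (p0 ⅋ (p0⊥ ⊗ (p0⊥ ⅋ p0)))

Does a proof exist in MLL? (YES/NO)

Derivation (root first):
[⅋]  ⊢ (p0 ⅋ (p0⊥ ⊗ (p0⊥ ⅋ p0)))
  [⊗]  ⊢ p0, (p0⊥ ⊗ (p0⊥ ⅋ p0))
    [Ax]  ⊢ p0, p0⊥
    [⅋]  ⊢ (p0⊥ ⅋ p0)
      [Ax]  ⊢ p0, p0⊥

Result: YES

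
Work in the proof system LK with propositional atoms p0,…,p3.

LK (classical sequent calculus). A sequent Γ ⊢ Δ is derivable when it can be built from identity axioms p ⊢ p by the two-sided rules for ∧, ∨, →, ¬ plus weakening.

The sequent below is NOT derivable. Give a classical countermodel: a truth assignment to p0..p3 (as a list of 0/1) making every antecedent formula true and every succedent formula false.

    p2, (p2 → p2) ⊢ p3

Truth-table refutation:
  v=0000: Γ:[p2=F, (p2 → p2)=T] Δ:[p3=F] refutes=False
  v=0001: Γ:[p2=F, (p2 → p2)=T] Δ:[p3=T] refutes=False
  v=0010: Γ:[p2=T, (p2 → p2)=T] Δ:[p3=F] refutes=True  ← countermodel

Result: [0, 0, 1, 0]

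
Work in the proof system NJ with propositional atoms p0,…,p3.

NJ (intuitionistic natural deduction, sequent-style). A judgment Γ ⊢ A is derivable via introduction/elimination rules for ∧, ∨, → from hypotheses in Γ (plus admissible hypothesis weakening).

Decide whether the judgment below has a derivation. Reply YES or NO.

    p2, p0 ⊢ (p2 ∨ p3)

Proof tree:
[∨I₁] p2, p0 ⊢ (p2 ∨ p3)
  [Wk] p2, p0 ⊢ p2
    [Ax] p2 ⊢ p2

Result: YES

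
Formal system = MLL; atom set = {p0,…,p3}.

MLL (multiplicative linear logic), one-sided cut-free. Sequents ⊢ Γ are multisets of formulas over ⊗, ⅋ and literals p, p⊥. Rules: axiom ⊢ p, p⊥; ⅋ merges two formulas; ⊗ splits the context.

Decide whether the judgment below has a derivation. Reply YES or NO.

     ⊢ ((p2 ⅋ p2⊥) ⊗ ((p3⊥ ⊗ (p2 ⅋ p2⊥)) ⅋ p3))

Derivation (root first):
[⊗]  ⊢ ((p2 ⅋ p2⊥) ⊗ ((p3⊥ ⊗ (p2 ⅋ p2⊥)) ⅋ p3))
  [⅋]  ⊢ (p2 ⅋ p2⊥)
    [Ax]  ⊢ p2, p2⊥
  [⅋]  ⊢ ((p3⊥ ⊗ (p2 ⅋ p2⊥)) ⅋ p3)
    [⊗]  ⊢ p3, (p3⊥ ⊗ (p2 ⅋ p2⊥))
      [Ax]  ⊢ p3, p3⊥
      [⅋]  ⊢ (p2 ⅋ p2⊥)
        [Ax]  ⊢ p2, p2⊥

Result: YES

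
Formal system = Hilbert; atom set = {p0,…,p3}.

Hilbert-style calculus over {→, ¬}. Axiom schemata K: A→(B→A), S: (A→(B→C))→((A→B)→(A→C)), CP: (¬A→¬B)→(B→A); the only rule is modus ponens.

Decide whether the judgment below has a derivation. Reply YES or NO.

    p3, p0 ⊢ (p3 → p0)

Derivation (root first):
[MP] p3, p0 ⊢ (p3 → p0)
  [K]  ⊢ (p0 → (p3 → p0))
  [MP] p3, p0 ⊢ p0
    [MP] p0 ⊢ (p3 → p0)
      [K]  ⊢ (p0 → (p3 → p0))
      [Hyp] p0 ⊢ p0
    [Hyp] p3 ⊢ p3

Result: YES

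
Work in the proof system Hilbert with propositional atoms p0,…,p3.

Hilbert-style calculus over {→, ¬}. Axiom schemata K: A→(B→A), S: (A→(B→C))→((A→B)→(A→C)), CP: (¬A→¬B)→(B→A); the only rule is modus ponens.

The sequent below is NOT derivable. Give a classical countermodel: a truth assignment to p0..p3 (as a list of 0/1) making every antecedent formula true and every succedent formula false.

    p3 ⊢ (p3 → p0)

Search for a countermodel by truth-table:
  v=0000: Γ:[p3=F] Δ:[(p3 → p0)=T] refutes=False
  v=0001: Γ:[p3=T] Δ:[(p3 → p0)=F] refutes=True  ← countermodel

Result: [0, 0, 0, 1]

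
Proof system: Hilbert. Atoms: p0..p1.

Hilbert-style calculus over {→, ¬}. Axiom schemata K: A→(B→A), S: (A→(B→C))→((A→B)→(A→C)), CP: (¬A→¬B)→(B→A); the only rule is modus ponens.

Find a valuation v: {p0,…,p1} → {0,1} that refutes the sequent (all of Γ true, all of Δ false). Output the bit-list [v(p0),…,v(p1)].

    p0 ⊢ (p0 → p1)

Enumerate valuations to refute Γ ⊢ Δ:
  v=00: Γ:[p0=F] Δ:[(p0 → p1)=T] refutes=False
  v=01: Γ:[p0=F] Δ:[(p0 → p1)=T] refutes=False
  v=10: Γ:[p0=T] Δ:[(p0 → p1)=F] refutes=True  ← countermodel

Result: [1, 0]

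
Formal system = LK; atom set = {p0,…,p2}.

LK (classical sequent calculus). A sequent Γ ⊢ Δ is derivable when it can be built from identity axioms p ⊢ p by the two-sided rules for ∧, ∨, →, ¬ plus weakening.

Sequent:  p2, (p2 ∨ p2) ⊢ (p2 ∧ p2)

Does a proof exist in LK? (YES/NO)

Proof tree:
[∧R] p2, (p2 ∨ p2) ⊢ (p2 ∧ p2)
  [∨L] (p2 ∨ p2) ⊢ p2
    [Ax] p2 ⊢ p2
    [Ax] p2 ⊢ p2
  [Ax] p2 ⊢ p2

Result: YES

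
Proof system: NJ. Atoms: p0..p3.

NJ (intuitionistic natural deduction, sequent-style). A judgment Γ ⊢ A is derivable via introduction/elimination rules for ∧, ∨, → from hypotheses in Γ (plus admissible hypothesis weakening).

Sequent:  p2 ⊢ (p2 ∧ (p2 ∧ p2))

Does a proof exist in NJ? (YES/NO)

Derivation (root first):
[∧I] p2 ⊢ (p2 ∧ (p2 ∧ p2))
  [Ax] p2 ⊢ p2
  [∧I] p2 ⊢ (p2 ∧ p2)
    [Ax] p2 ⊢ p2
    [Ax] p2 ⊢ p2

Result: YES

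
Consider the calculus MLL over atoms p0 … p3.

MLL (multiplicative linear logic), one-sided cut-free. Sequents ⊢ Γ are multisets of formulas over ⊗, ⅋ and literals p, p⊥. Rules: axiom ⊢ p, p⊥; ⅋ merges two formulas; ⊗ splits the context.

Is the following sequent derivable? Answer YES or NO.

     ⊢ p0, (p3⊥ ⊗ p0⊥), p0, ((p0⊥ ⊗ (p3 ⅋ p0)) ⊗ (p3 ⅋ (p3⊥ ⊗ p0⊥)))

Derivation (root first):
[⊗]  ⊢ p0, (p3⊥ ⊗ p0⊥), p0, ((p0⊥ ⊗ (p3 ⅋ p0)) ⊗ (p3 ⅋ (p3⊥ ⊗ p0⊥)))
  [⊗]  ⊢ p0, (p3⊥ ⊗ p0⊥), (p0⊥ ⊗ (p3 ⅋ p0))
    [Ax]  ⊢ p0, p0⊥
    [⅋]  ⊢ (p3⊥ ⊗ p0⊥), (p3 ⅋ p0)
      [⊗]  ⊢ p3, p0, (p3⊥ ⊗ p0⊥)
        [Ax]  ⊢ p3, p3⊥
        [Ax]  ⊢ p0, p0⊥
  [⅋]  ⊢ p0, (p3 ⅋ (p3⊥ ⊗ p0⊥))
    [⊗]  ⊢ p3, p0, (p3⊥ ⊗ p0⊥)
      [Ax]  ⊢ p3, p3⊥
      [Ax]  ⊢ p0, p0⊥

Result: YES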